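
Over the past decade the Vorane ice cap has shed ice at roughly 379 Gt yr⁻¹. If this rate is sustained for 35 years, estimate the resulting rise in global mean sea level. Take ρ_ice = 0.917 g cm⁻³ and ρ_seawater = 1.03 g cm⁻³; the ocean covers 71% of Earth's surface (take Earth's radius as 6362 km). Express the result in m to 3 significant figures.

≈ 0.0357 m

Total mass lost = 379 Gt/yr × 35 yr = 1.326×10^4 Gt = 1.326×10^16 kg.
ρ_w = 1.03 g cm⁻³ = 1030 kg m⁻³, so water volume = 1.326×10^16 / 1030 = 1.288×10^13 m³.
Δh = 1.288×10^13 / 3.61×10^14 = 0.0357 m.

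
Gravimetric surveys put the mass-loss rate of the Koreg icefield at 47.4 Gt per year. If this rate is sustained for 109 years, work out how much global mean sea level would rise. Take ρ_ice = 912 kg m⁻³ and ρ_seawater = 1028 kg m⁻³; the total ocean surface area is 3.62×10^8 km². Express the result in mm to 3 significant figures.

Total mass lost = 47.4 Gt/yr × 109 yr = 5167 Gt = 5.167×10^15 kg.
ρ_w = 1028 kg m⁻³, so water volume = 5.167×10^15 / 1028 = 5.026×10^12 m³.
Δh = 5.026×10^12 / 3.62×10^14 = 0.0139 m = 13.9 mm.

≈ 13.9 mm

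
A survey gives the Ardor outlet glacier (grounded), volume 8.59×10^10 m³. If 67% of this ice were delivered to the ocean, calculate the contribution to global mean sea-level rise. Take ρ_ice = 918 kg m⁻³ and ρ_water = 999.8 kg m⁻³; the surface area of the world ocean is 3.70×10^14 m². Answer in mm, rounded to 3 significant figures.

Ardor: 0.67 × 8.59×10^10 m³ × (918/999.8) = 5.284×10^10 m³ of water.
Spread over 3.70×10^14 m² of ocean, Δh = 5.284×10^10 / 3.70×10^14 = 1.43×10^-4 m = 0.143 mm.

≈ 0.143 mm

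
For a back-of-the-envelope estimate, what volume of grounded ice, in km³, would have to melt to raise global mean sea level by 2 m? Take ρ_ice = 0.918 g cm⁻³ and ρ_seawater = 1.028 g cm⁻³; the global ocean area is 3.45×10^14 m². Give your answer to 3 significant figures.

Required water volume = Δh × A = 2 m × 3.45×10^14 m² = 6.900×10^14 m³ = 6.900×10^5 km³.
Ice volume = water volume × ρ_w/ρ_ice = 6.900×10^5 × 1028/918 = 7.73×10^5 km³.

≈ 7.73×10^5 km³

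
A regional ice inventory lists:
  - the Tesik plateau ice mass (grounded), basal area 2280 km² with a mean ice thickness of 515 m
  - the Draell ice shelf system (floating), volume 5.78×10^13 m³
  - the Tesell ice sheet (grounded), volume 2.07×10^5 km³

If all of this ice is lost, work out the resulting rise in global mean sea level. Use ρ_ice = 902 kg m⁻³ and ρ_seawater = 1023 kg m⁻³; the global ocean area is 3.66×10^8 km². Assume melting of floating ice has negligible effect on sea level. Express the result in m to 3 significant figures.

Tesik: ice volume = 2280 km² × 515 m = 1174 km³; 1174 × (902/1023) = 1035 km³ of water.
The Draell ice shelf system is floating and already displaces its own weight of water, so its melt adds essentially nothing to sea level.
Tesell: 2.07×10^5 km³ × (902/1023) = 1.825×10^5 km³ of water.
Total added water ≈ 1.836×10^14 m³ over 3.66×10^14 m² → Δh = 0.502 m.

≈ 0.502 m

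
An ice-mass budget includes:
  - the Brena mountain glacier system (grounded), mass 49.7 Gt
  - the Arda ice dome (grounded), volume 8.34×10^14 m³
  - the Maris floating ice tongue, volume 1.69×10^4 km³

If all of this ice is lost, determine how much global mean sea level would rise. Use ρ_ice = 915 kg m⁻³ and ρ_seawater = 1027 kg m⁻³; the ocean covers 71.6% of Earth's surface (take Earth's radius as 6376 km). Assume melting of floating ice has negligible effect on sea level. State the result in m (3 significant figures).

Brena: 49.7 Gt = 4.970×10^13 kg; dividing by ρ_w = 1027 kg m⁻³ gives 4.839×10^10 m³ of water.
Arda: 8.34×10^14 m³ × (915/1027) = 7.430×10^14 m³ of water.
The Maris floating ice tongue is floating and already displaces its own weight of water, so its melt adds essentially nothing to sea level.
Total added water ≈ 7.431×10^14 m³ over 3.66×10^14 m² → Δh = 2.03 m.

≈ 2.03 m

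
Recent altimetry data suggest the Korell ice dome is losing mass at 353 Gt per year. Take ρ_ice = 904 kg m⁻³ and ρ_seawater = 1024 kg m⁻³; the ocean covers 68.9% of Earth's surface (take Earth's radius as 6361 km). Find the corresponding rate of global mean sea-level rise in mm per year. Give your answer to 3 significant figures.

ρ_w = 1024 kg m⁻³. Annual water volume added = 353 Gt / ρ_w = 3.530×10^14 kg / 1024 kg m⁻³ = 3.447×10^11 m³.
Δh per year = 3.447×10^11 / 3.50×10^14 = 9.84×10^-4 m = 0.984 mm.

≈ 0.984 mm/yr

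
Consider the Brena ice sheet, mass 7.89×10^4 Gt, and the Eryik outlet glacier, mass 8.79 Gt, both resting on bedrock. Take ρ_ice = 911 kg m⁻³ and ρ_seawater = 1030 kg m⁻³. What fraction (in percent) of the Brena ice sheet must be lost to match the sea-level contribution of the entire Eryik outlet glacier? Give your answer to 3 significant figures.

≈ 0.0111 %

Equal sea-level rise means equal mass of meltwater, i.e. equal mass of ice lost.
Ice mass of Eryik: 8.790×10^12 kg; ice mass of Brena: 7.890×10^16 kg.
Fraction required = 8.790×10^12 / 7.890×10^16 = 1.11×10^-4 → 0.0111 %.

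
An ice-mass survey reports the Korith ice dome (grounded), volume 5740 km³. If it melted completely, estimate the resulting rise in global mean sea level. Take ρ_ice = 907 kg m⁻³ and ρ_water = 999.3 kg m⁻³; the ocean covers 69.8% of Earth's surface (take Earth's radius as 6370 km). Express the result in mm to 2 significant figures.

Korith: 5740 km³ × (907/999.3) = 5210 km³ of water.
Spread over 3.56×10^14 m² of ocean, Δh = 5.210×10^12 / 3.56×10^14 = 0.0146 m = 15 mm.

≈ 15 mm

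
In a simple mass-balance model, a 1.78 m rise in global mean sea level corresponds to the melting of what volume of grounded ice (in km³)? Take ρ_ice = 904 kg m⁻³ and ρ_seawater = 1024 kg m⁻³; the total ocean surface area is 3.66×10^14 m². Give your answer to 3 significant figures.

≈ 7.38×10^5 km³

Required water volume = Δh × A = 1.78 m × 3.66×10^14 m² = 6.515×10^14 m³ = 6.515×10^5 km³.
Ice volume = water volume × ρ_w/ρ_ice = 6.515×10^5 × 1024/904 = 7.38×10^5 km³.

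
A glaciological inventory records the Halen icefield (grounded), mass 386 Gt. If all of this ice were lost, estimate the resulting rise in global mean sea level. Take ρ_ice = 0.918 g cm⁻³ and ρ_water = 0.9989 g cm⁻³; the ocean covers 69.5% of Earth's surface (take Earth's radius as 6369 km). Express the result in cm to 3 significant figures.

Halen: 386 Gt = 3.860×10^14 kg; dividing by ρ_w = 0.9989 g cm⁻³ = 998.9 kg m⁻³ gives 3.864×10^11 m³ of water.
Spread over 3.54×10^14 m² of ocean, Δh = 3.864×10^11 / 3.54×10^14 = 1.09×10^-3 m = 0.109 cm.

≈ 0.109 cm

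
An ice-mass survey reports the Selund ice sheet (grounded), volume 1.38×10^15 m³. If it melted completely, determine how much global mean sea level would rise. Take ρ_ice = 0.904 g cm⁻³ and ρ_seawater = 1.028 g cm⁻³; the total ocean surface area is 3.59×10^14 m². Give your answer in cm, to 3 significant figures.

≈ 338 cm

Selund: 1.38×10^15 m³ × (904/1028) = 1.214×10^15 m³ of water.
Spread over 3.59×10^14 m² of ocean, Δh = 1.214×10^15 / 3.59×10^14 = 3.38 m = 338 cm.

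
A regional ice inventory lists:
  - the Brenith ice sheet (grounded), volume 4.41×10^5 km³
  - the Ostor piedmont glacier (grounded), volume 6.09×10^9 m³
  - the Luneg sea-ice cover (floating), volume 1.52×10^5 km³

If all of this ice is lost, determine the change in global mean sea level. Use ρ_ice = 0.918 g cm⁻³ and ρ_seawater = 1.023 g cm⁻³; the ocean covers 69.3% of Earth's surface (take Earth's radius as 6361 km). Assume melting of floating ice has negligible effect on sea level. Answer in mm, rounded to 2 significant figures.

Brenith: 4.41×10^5 km³ × (918/1023) = 3.957×10^5 km³ of water.
Ostor: 6.09×10^9 m³ × (918/1023) = 5.465×10^9 m³ of water.
The Luneg sea-ice cover is floating and already displaces its own weight of water, so its melt adds essentially nothing to sea level.
Total added water ≈ 3.957×10^14 m³ over 3.52×10^14 m² → Δh = 1.12 m = 1100 mm.

≈ 1100 mm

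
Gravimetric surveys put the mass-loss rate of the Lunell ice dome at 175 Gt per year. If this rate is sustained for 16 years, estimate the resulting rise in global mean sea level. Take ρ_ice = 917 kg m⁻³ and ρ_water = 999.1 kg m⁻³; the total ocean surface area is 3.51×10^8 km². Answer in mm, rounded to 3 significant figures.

Total mass lost = 175 Gt/yr × 16 yr = 2800 Gt = 2.800×10^15 kg.
ρ_w = 999.1 kg m⁻³, so water volume = 2.800×10^15 / 999.1 = 2.803×10^12 m³.
Δh = 2.803×10^12 / 3.51×10^14 = 7.98×10^-3 m = 7.98 mm.

≈ 7.98 mm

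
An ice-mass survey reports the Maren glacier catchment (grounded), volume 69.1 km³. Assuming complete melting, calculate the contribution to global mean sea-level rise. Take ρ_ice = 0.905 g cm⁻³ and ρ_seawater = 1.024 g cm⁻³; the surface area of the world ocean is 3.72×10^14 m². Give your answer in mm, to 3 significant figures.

Maren: 69.1 km³ × (905/1024) = 61.07 km³ of water.
Spread over 3.72×10^14 m² of ocean, Δh = 6.107×10^10 / 3.72×10^14 = 1.64×10^-4 m = 0.164 mm.

≈ 0.164 mm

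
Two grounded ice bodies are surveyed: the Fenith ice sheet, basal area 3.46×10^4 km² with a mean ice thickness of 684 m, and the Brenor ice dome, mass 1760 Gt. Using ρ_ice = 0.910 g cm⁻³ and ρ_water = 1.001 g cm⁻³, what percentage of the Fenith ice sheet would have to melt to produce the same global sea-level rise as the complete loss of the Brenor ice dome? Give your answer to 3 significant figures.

Equal sea-level rise means equal mass of meltwater, i.e. equal mass of ice lost.
Ice mass of Brenor: 1.760×10^15 kg; ice mass of Fenith: 2.154×10^16 kg.
Fraction required = 1.760×10^15 / 2.154×10^16 = 0.0817 → 8.17 %.

≈ 8.17 %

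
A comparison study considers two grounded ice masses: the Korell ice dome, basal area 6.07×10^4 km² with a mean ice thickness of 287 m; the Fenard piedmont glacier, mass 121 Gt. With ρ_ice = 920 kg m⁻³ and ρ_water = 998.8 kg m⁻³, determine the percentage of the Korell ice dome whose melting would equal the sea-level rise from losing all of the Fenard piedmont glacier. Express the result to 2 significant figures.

Equal sea-level rise means equal mass of meltwater, i.e. equal mass of ice lost.
Ice mass of Fenard: 1.210×10^14 kg; ice mass of Korell: 1.603×10^16 kg.
Fraction required = 1.210×10^14 / 1.603×10^16 = 7.55×10^-3 → 0.75 %.

≈ 0.75 %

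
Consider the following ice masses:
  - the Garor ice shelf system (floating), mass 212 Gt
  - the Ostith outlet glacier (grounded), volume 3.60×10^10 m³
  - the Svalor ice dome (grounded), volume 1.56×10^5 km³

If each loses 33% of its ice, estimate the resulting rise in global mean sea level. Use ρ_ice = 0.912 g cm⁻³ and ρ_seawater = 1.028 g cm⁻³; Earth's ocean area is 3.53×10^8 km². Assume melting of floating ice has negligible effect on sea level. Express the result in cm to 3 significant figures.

The Garor ice shelf system is floating and already displaces its own weight of water, so its melt adds essentially nothing to sea level.
Ostith: 0.33 × 3.60×10^10 m³ × (912/1028) = 1.054×10^10 m³ of water.
Svalor: 0.33 × 1.56×10^5 km³ × (912/1028) = 4.567×10^4 km³ of water.
Total added water ≈ 4.568×10^13 m³ over 3.53×10^14 m² → Δh = 0.129 m = 12.9 cm.

≈ 12.9 cm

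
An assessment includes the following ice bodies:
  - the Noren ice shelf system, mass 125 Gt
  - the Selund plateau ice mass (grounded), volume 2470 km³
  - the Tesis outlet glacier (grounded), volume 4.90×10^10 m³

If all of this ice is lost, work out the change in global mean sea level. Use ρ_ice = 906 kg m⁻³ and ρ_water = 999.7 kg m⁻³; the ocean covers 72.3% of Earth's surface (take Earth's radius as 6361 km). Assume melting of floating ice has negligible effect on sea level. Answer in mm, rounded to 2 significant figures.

The Noren ice shelf system is floating and already displaces its own weight of water, so its melt adds essentially nothing to sea level.
Selund: 2470 km³ × (906/999.7) = 2238 km³ of water.
Tesis: 4.90×10^10 m³ × (906/999.7) = 4.441×10^10 m³ of water.
Total added water ≈ 2.283×10^12 m³ over 3.68×10^14 m² → Δh = 6.21×10^-3 m = 6.2 mm.

≈ 6.2 mm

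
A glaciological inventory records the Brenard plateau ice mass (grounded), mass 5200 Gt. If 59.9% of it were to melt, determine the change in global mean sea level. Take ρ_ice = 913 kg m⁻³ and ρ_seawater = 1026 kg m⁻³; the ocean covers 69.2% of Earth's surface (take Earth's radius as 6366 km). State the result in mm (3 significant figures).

≈ 8.61 mm

Brenard: 0.599 × 5200 Gt = 3.115×10^15 kg; dividing by ρ_w = 1026 kg m⁻³ gives 3.036×10^12 m³ of water.
Spread over 3.52×10^14 m² of ocean, Δh = 3.036×10^12 / 3.52×10^14 = 8.61×10^-3 m = 8.61 mm.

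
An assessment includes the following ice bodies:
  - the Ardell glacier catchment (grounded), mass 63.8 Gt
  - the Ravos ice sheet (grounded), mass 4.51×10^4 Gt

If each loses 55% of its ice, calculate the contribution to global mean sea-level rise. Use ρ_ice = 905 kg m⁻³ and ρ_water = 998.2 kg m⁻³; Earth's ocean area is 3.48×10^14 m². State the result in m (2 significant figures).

Ardell: 0.55 × 63.8 Gt = 3.509×10^13 kg; dividing by ρ_w = 998.2 kg m⁻³ gives 3.515×10^10 m³ of water.
Ravos: 0.55 × 4.51×10^4 Gt = 2.481×10^16 kg; dividing by ρ_w = 998.2 kg m⁻³ gives 2.485×10^13 m³ of water.
Total added water ≈ 2.488×10^13 m³ over 3.48×10^14 m² → Δh = 0.0715 m.

≈ 0.072 m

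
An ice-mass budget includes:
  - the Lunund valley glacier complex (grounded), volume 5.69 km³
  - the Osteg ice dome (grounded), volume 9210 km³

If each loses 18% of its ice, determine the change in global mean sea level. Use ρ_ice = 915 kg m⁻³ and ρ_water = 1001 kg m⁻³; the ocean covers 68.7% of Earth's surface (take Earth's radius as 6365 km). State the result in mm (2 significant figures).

≈ 4.3 mm

Lunund: 0.18 × 5.69 km³ × (915/1001) = 0.9362 km³ of water.
Osteg: 0.18 × 9210 km³ × (915/1001) = 1515 km³ of water.
Total added water ≈ 1.516×10^12 m³ over 3.50×10^14 m² → Δh = 4.34×10^-3 m = 4.3 mm.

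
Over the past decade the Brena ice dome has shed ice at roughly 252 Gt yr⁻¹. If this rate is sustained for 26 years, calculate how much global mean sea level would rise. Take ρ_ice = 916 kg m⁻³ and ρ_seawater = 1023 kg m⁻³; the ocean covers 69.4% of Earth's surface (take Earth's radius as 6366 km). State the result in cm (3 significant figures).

Total mass lost = 252 Gt/yr × 26 yr = 6552 Gt = 6.552×10^15 kg.
ρ_w = 1023 kg m⁻³, so water volume = 6.552×10^15 / 1023 = 6.405×10^12 m³.
Δh = 6.405×10^12 / 3.53×10^14 = 0.0181 m = 1.81 cm.

≈ 1.81 cm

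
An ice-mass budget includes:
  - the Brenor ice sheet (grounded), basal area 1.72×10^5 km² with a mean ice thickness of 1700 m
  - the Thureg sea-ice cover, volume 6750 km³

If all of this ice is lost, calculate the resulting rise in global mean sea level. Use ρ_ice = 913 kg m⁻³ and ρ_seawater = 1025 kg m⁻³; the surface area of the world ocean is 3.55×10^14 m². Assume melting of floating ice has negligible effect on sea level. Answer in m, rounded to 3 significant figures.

Brenor: ice volume = 1.72×10^5 km² × 1700 m = 2.924×10^5 km³; 2.924×10^5 × (913/1025) = 2.604×10^5 km³ of water.
The Thureg sea-ice cover is floating and already displaces its own weight of water, so its melt adds essentially nothing to sea level.
Total added water ≈ 2.604×10^14 m³ over 3.55×10^14 m² → Δh = 0.734 m.

≈ 0.734 m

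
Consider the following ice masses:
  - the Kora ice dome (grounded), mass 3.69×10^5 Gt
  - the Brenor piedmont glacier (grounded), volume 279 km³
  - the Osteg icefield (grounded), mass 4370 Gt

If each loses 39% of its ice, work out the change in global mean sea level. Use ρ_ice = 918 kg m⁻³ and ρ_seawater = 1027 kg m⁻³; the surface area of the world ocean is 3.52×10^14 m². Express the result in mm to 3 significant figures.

≈ 403 mm

Kora: 0.39 × 3.69×10^5 Gt = 1.439×10^17 kg; dividing by ρ_w = 1027 kg m⁻³ gives 1.401×10^14 m³ of water.
Brenor: 0.39 × 279 km³ × (918/1027) = 97.26 km³ of water.
Osteg: 0.39 × 4370 Gt = 1.704×10^15 kg; dividing by ρ_w = 1027 kg m⁻³ gives 1.659×10^12 m³ of water.
Total added water ≈ 1.419×10^14 m³ over 3.52×10^14 m² → Δh = 0.403 m = 403 mm.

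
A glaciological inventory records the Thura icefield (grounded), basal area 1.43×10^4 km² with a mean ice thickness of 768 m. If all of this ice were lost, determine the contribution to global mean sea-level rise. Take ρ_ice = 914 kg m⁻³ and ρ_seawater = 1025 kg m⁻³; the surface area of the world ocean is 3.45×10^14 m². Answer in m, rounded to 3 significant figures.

≈ 0.0284 m

Thura: ice volume = 1.43×10^4 km² × 768 m = 1.098×10^4 km³; 1.098×10^4 × (914/1025) = 9793 km³ of water.
Spread over 3.45×10^14 m² of ocean, Δh = 9.793×10^12 / 3.45×10^14 = 0.0284 m.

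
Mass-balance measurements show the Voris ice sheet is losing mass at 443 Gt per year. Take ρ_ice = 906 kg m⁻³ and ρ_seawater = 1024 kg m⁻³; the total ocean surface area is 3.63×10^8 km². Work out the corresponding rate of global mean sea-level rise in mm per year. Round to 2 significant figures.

ρ_w = 1024 kg m⁻³. Annual water volume added = 443 Gt / ρ_w = 4.430×10^14 kg / 1024 kg m⁻³ = 4.326×10^11 m³.
Δh per year = 4.326×10^11 / 3.63×10^14 = 1.19×10^-3 m = 1.2 mm.

≈ 1.2 mm/yr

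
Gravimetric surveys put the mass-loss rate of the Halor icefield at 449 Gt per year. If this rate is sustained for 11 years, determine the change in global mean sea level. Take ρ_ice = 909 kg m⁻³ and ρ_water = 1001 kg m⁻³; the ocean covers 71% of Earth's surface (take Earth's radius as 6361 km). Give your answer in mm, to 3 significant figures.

≈ 13.7 mm

Total mass lost = 449 Gt/yr × 11 yr = 4939 Gt = 4.939×10^15 kg.
ρ_w = 1001 kg m⁻³, so water volume = 4.939×10^15 / 1001 = 4.934×10^12 m³.
Δh = 4.934×10^12 / 3.61×10^14 = 0.0137 m = 13.7 mm.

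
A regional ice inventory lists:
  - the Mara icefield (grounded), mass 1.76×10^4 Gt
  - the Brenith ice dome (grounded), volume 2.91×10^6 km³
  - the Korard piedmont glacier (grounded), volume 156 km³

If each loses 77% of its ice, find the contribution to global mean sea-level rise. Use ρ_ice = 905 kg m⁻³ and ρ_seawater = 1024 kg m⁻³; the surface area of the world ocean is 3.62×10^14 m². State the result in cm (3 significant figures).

Mara: 0.77 × 1.76×10^4 Gt = 1.355×10^16 kg; dividing by ρ_w = 1024 kg m⁻³ gives 1.323×10^13 m³ of water.
Brenith: 0.77 × 2.91×10^6 km³ × (905/1024) = 1.980×10^6 km³ of water.
Korard: 0.77 × 156 km³ × (905/1024) = 106.2 km³ of water.
Total added water ≈ 1.994×10^15 m³ over 3.62×10^14 m² → Δh = 5.51 m = 551 cm.

≈ 551 cm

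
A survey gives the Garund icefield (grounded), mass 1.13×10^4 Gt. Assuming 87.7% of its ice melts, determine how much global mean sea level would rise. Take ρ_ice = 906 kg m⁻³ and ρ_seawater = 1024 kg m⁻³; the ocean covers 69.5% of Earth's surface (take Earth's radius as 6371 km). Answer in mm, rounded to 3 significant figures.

≈ 27.3 mm

Garund: 0.877 × 1.13×10^4 Gt = 9.910×10^15 kg; dividing by ρ_w = 1024 kg m⁻³ gives 9.678×10^12 m³ of water.
Spread over 3.54×10^14 m² of ocean, Δh = 9.678×10^12 / 3.54×10^14 = 0.0273 m = 27.3 mm.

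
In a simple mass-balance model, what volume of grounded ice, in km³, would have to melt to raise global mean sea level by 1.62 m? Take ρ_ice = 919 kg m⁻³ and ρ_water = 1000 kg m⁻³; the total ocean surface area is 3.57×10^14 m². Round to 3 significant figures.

Required water volume = Δh × A = 1.62 m × 3.57×10^14 m² = 5.783×10^14 m³ = 5.783×10^5 km³.
Ice volume = water volume × ρ_w/ρ_ice = 5.783×10^5 × 1000/919 = 6.29×10^5 km³.

≈ 6.29×10^5 km³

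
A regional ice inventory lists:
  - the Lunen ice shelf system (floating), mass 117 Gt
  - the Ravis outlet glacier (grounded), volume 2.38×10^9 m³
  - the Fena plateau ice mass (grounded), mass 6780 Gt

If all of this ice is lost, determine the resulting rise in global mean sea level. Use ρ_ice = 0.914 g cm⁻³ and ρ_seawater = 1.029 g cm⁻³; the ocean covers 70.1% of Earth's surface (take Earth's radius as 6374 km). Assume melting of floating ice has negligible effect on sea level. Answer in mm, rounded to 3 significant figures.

≈ 18.4 mm

The Lunen ice shelf system is floating and already displaces its own weight of water, so its melt adds essentially nothing to sea level.
Ravis: 2.38×10^9 m³ × (914/1029) = 2.114×10^9 m³ of water.
Fena: 6780 Gt = 6.780×10^15 kg; dividing by ρ_w = 1.029 g cm⁻³ = 1029 kg m⁻³ gives 6.589×10^12 m³ of water.
Total added water ≈ 6.591×10^12 m³ over 3.58×10^14 m² → Δh = 0.0184 m = 18.4 mm.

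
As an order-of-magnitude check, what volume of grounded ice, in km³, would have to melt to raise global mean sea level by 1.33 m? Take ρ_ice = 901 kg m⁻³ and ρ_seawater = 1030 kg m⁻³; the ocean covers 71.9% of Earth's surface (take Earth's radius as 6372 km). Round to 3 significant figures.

Required water volume = Δh × A = 1.33 m × 3.67×10^14 m² = 4.879×10^14 m³ = 4.879×10^5 km³.
Ice volume = water volume × ρ_w/ρ_ice = 4.879×10^5 × 1030/901 = 5.58×10^5 km³.

≈ 5.58×10^5 km³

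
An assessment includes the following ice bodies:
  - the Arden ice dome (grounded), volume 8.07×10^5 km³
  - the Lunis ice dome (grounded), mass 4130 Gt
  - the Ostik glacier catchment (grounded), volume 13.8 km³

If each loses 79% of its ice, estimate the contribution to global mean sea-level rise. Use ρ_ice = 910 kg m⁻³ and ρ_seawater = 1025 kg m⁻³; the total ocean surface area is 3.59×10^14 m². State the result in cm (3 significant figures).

Arden: 0.79 × 8.07×10^5 km³ × (910/1025) = 5.660×10^5 km³ of water.
Lunis: 0.79 × 4130 Gt = 3.263×10^15 kg; dividing by ρ_w = 1025 kg m⁻³ gives 3.183×10^12 m³ of water.
Ostik: 0.79 × 13.8 km³ × (910/1025) = 9.679 km³ of water.
Total added water ≈ 5.692×10^14 m³ over 3.59×10^14 m² → Δh = 1.59 m = 159 cm.

≈ 159 cm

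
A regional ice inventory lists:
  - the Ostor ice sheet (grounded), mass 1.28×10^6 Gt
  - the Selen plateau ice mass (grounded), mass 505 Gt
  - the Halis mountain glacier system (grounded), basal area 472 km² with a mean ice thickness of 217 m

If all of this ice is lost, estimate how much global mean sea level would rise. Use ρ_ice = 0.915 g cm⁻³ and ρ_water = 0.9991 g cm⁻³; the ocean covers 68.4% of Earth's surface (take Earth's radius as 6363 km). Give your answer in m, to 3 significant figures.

Ostor: 1.28×10^6 Gt = 1.280×10^18 kg; dividing by ρ_w = 0.9991 g cm⁻³ = 999.1 kg m⁻³ gives 1.281×10^15 m³ of water.
Selen: 505 Gt = 5.050×10^14 kg; dividing by ρ_w = 999.1 kg m⁻³ gives 5.055×10^11 m³ of water.
Halis: ice volume = 472 km² × 217 m = 102.4 km³; 102.4 × (915/999.1) = 93.80 km³ of water.
Total added water ≈ 1.282×10^15 m³ over 3.48×10^14 m² → Δh = 3.68 m.

≈ 3.68 m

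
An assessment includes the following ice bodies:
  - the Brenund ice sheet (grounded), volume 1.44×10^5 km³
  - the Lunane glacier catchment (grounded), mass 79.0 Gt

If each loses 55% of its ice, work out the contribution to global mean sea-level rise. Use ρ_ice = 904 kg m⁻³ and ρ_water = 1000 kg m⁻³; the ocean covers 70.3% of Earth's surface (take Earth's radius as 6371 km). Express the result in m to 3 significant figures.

≈ 0.200 m

Brenund: 0.55 × 1.44×10^5 km³ × (904/1000) = 7.160×10^4 km³ of water.
Lunane: 0.55 × 79.0 Gt = 4.345×10^13 kg; dividing by ρ_w = 1000 kg m⁻³ gives 4.345×10^10 m³ of water.
Total added water ≈ 7.164×10^13 m³ over 3.59×10^14 m² → Δh = 0.200 m.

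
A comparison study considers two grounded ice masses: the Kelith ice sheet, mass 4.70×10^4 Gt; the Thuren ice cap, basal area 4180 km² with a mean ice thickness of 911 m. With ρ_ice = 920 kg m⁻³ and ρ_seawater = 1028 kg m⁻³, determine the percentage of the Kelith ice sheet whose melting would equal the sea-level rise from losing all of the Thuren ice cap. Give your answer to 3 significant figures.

≈ 7.45 %

Equal sea-level rise means equal mass of meltwater, i.e. equal mass of ice lost.
Ice mass of Thuren: 3.503×10^15 kg; ice mass of Kelith: 4.700×10^16 kg.
Fraction required = 3.503×10^15 / 4.700×10^16 = 0.0745 → 7.45 %.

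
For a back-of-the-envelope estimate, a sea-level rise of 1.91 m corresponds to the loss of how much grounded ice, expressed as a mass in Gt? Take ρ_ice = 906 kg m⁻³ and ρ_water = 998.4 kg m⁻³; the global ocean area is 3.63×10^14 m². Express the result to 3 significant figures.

≈ 6.92×10^5 Gt

Required water volume = Δh × A = 1.91 m × 3.63×10^14 m² = 6.933×10^14 m³.
ρ_w = 998.4 kg m⁻³, so the mass of water = 6.933×10^14 m³ × 998.4 kg m⁻³ = 6.922×10^17 kg = 6.92×10^5 Gt (and the same mass of ice, by conservation).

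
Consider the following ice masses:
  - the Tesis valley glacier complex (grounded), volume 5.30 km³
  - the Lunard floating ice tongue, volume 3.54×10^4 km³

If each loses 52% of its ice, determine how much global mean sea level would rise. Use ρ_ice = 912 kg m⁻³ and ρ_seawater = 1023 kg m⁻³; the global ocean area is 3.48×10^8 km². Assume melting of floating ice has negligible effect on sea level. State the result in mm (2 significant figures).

Tesis: 0.52 × 5.30 km³ × (912/1023) = 2.457 km³ of water.
The Lunard floating ice tongue is floating and already displaces its own weight of water, so its melt adds essentially nothing to sea level.
Total added water ≈ 2.457×10^9 m³ over 3.48×10^14 m² → Δh = 7.06×10^-6 m = 7.1×10^-3 mm.

≈ 7.1×10^-3 mm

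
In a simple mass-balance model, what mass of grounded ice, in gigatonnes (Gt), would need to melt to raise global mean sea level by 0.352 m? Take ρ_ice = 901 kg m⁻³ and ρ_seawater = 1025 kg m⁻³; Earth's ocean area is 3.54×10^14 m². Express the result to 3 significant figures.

Required water volume = Δh × A = 0.352 m × 3.54×10^14 m² = 1.246×10^14 m³.
ρ_w = 1025 kg m⁻³, so the mass of water = 1.246×10^14 m³ × 1025 kg m⁻³ = 1.277×10^17 kg = 1.28×10^5 Gt (and the same mass of ice, by conservation).

≈ 1.28×10^5 Gt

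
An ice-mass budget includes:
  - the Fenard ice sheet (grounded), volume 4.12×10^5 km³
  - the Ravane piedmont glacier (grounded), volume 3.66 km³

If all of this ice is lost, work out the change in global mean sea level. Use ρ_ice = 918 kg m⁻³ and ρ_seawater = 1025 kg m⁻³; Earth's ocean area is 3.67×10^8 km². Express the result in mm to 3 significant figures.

≈ 1010 mm

Fenard: 4.12×10^5 km³ × (918/1025) = 3.690×10^5 km³ of water.
Ravane: 3.66 km³ × (918/1025) = 3.278 km³ of water.
Total added water ≈ 3.690×10^14 m³ over 3.67×10^14 m² → Δh = 1.01 m = 1010 mm.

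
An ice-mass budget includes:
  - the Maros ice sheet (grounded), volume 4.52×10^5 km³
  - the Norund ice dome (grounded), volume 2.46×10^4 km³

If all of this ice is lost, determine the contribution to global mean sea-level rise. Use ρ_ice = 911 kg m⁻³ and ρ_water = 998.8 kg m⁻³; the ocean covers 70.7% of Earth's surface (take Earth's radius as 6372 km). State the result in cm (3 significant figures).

≈ 121 cm

Maros: 4.52×10^5 km³ × (911/998.8) = 4.123×10^5 km³ of water.
Norund: 2.46×10^4 km³ × (911/998.8) = 2.244×10^4 km³ of water.
Total added water ≈ 4.347×10^14 m³ over 3.61×10^14 m² → Δh = 1.21 m = 121 cm.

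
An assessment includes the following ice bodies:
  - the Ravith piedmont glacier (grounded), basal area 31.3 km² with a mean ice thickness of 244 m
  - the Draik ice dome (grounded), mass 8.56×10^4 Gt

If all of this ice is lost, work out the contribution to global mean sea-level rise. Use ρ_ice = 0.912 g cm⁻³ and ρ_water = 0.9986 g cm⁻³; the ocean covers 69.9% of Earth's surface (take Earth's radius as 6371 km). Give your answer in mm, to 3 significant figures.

≈ 240 mm

Ravith: ice volume = 31.3 km² × 244 m = 7.637 km³; 7.637 × (912/998.6) = 6.975 km³ of water.
Draik: 8.56×10^4 Gt = 8.560×10^16 kg; dividing by ρ_w = 0.9986 g cm⁻³ = 998.6 kg m⁻³ gives 8.572×10^13 m³ of water.
Total added water ≈ 8.573×10^13 m³ over 3.57×10^14 m² → Δh = 0.240 m = 240 mm.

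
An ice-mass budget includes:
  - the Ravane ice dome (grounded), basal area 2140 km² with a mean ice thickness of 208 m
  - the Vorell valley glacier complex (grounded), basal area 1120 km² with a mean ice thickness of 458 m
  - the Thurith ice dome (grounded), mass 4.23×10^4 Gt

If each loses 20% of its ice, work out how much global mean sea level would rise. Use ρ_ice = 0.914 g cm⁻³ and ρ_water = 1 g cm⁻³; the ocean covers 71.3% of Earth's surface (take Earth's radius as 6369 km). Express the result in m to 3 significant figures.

≈ 0.0238 m

Ravane: ice volume = 2140 km² × 208 m = 445.1 km³; 0.2 × 445.1 × (914/1000) = 81.37 km³ of water.
Vorell: ice volume = 1120 km² × 458 m = 513.0 km³; 0.2 × 513.0 × (914/1000) = 93.77 km³ of water.
Thurith: 0.2 × 4.23×10^4 Gt = 8.460×10^15 kg; dividing by ρ_w = 1 g cm⁻³ = 1000 kg m⁻³ gives 8.460×10^12 m³ of water.
Total added water ≈ 8.635×10^12 m³ over 3.63×10^14 m² → Δh = 0.0238 m.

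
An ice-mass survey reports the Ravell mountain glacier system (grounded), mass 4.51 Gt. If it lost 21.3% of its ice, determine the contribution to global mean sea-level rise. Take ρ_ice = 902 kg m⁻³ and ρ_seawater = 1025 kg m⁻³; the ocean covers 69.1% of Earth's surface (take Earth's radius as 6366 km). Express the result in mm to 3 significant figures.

≈ 2.66×10^-3 mm

Ravell: 0.213 × 4.51 Gt = 9.606×10^11 kg; dividing by ρ_w = 1025 kg m⁻³ gives 9.372×10^8 m³ of water.
Spread over 3.52×10^14 m² of ocean, Δh = 9.372×10^8 / 3.52×10^14 = 2.66×10^-6 m = 2.66×10^-3 mm.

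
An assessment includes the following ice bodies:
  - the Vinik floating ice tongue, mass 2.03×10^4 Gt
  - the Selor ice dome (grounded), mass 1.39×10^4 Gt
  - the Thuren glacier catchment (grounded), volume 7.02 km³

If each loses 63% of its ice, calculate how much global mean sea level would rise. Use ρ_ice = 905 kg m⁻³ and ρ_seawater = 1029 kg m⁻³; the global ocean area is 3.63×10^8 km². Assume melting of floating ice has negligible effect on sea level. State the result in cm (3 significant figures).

The Vinik floating ice tongue is floating and already displaces its own weight of water, so its melt adds essentially nothing to sea level.
Selor: 0.63 × 1.39×10^4 Gt = 8.757×10^15 kg; dividing by ρ_w = 1029 kg m⁻³ gives 8.510×10^12 m³ of water.
Thuren: 0.63 × 7.02 km³ × (905/1029) = 3.890 km³ of water.
Total added water ≈ 8.514×10^12 m³ over 3.63×10^14 m² → Δh = 0.0235 m = 2.35 cm.

≈ 2.35 cm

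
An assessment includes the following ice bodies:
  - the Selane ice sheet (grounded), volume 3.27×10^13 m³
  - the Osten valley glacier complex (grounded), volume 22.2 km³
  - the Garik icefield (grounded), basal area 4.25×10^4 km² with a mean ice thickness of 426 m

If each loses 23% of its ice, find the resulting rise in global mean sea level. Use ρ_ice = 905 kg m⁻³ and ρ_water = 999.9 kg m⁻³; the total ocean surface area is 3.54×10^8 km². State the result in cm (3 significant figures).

Selane: 0.23 × 3.27×10^13 m³ × (905/999.9) = 6.807×10^12 m³ of water.
Osten: 0.23 × 22.2 km³ × (905/999.9) = 4.621 km³ of water.
Garik: ice volume = 4.25×10^4 km² × 426 m = 1.810×10^4 km³; 0.23 × 1.810×10^4 × (905/999.9) = 3769 km³ of water.
Total added water ≈ 1.058×10^13 m³ over 3.54×10^14 m² → Δh = 0.0299 m = 2.99 cm.

≈ 2.99 cm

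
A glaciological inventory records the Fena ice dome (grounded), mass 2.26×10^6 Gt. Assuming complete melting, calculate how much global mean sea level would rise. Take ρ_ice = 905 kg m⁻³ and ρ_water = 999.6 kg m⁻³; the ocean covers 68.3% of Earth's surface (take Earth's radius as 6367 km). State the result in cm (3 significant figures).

≈ 650 cm

Fena: 2.26×10^6 Gt = 2.260×10^18 kg; dividing by ρ_w = 999.6 kg m⁻³ gives 2.261×10^15 m³ of water.
Spread over 3.48×10^14 m² of ocean, Δh = 2.261×10^15 / 3.48×10^14 = 6.50 m = 650 cm.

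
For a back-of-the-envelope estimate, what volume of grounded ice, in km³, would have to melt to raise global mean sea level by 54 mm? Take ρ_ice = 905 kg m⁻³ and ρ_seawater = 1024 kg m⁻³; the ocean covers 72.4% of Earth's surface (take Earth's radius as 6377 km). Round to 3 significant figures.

Required water volume = Δh × A = 0.054 m × 3.70×10^14 m² = 1.998×10^13 m³ = 1.998×10^4 km³.
Ice volume = water volume × ρ_w/ρ_ice = 1.998×10^4 × 1024/905 = 2.26×10^4 km³.

≈ 2.26×10^4 km³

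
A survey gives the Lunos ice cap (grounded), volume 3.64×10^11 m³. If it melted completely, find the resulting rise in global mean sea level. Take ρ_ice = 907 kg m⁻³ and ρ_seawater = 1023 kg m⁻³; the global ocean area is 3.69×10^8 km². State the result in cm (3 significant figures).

Lunos: 3.64×10^11 m³ × (907/1023) = 3.227×10^11 m³ of water.
Spread over 3.69×10^14 m² of ocean, Δh = 3.227×10^11 / 3.69×10^14 = 8.75×10^-4 m = 0.0875 cm.

≈ 0.0875 cm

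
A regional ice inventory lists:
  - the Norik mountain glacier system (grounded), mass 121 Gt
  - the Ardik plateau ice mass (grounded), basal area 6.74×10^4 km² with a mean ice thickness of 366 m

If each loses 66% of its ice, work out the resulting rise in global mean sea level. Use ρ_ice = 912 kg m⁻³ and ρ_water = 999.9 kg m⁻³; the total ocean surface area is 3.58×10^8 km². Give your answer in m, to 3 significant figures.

Norik: 0.66 × 121 Gt = 7.986×10^13 kg; dividing by ρ_w = 999.9 kg m⁻³ gives 7.987×10^10 m³ of water.
Ardik: ice volume = 6.74×10^4 km² × 366 m = 2.467×10^4 km³; 0.66 × 2.467×10^4 × (912/999.9) = 1.485×10^4 km³ of water.
Total added water ≈ 1.493×10^13 m³ over 3.58×10^14 m² → Δh = 0.0417 m.

≈ 0.0417 m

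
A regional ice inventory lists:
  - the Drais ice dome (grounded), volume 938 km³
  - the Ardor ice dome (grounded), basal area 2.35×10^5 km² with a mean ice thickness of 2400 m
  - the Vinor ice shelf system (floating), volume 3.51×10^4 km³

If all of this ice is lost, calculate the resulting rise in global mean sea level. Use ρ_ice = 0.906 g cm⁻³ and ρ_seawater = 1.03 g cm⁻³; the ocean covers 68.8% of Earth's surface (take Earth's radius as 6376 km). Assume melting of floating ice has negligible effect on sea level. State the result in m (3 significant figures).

≈ 1.41 m

Drais: 938 km³ × (906/1030) = 825.1 km³ of water.
Ardor: ice volume = 2.35×10^5 km² × 2400 m = 5.640×10^5 km³; 5.640×10^5 × (906/1030) = 4.961×10^5 km³ of water.
The Vinor ice shelf system is floating and already displaces its own weight of water, so its melt adds essentially nothing to sea level.
Total added water ≈ 4.969×10^14 m³ over 3.51×10^14 m² → Δh = 1.41 m.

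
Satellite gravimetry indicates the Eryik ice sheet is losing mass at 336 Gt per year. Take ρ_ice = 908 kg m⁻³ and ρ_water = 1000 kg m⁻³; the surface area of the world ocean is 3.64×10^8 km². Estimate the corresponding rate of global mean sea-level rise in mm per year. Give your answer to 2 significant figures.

ρ_w = 1000 kg m⁻³. Annual water volume added = 336 Gt / ρ_w = 3.360×10^14 kg / 1000 kg m⁻³ = 3.360×10^11 m³.
Δh per year = 3.360×10^11 / 3.64×10^14 = 9.23×10^-4 m = 0.92 mm.

≈ 0.92 mm/yr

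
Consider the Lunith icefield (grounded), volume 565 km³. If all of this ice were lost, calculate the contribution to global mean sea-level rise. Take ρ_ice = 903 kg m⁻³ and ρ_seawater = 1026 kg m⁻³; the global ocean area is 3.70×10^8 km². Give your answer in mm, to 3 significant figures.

Lunith: 565 km³ × (903/1026) = 497.3 km³ of water.
Spread over 3.70×10^14 m² of ocean, Δh = 4.973×10^11 / 3.70×10^14 = 1.34×10^-3 m = 1.34 mm.

≈ 1.34 mm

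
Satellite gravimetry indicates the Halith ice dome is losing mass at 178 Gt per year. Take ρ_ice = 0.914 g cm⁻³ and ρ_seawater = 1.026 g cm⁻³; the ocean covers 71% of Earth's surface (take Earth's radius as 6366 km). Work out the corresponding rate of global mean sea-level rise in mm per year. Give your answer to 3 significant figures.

≈ 0.480 mm/yr

ρ_w = 1.026 g cm⁻³ = 1026 kg m⁻³. Annual water volume added = 178 Gt / ρ_w = 1.780×10^14 kg / 1026 kg m⁻³ = 1.735×10^11 m³.
Δh per year = 1.735×10^11 / 3.62×10^14 = 4.80×10^-4 m = 0.480 mm.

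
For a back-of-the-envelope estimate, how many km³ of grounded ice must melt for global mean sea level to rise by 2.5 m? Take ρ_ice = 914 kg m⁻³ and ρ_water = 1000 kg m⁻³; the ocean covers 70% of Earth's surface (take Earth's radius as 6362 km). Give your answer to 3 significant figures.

Required water volume = Δh × A = 2.5 m × 3.56×10^14 m² = 8.901×10^14 m³ = 8.901×10^5 km³.
Ice volume = water volume × ρ_w/ρ_ice = 8.901×10^5 × 1000/914 = 9.74×10^5 km³.

≈ 9.74×10^5 km³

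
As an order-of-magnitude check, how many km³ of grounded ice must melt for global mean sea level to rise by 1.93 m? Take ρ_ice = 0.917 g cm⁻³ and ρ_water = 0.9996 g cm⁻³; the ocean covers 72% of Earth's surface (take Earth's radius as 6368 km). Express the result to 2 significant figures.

≈ 7.7×10^5 km³

Required water volume = Δh × A = 1.93 m × 3.67×10^14 m² = 7.081×10^14 m³ = 7.081×10^5 km³.
Ice volume = water volume × ρ_w/ρ_ice = 7.081×10^5 × 999.6/917 = 7.7×10^5 km³.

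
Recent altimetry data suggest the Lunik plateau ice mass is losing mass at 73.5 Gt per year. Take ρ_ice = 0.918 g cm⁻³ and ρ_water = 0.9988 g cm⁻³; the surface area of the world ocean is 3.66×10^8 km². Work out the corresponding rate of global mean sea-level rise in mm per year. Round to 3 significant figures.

ρ_w = 0.9988 g cm⁻³ = 998.8 kg m⁻³. Annual water volume added = 73.5 Gt / ρ_w = 7.350×10^13 kg / 998.8 kg m⁻³ = 7.359×10^10 m³.
Δh per year = 7.359×10^10 / 3.66×10^14 = 2.01×10^-4 m = 0.201 mm.

≈ 0.201 mm/yr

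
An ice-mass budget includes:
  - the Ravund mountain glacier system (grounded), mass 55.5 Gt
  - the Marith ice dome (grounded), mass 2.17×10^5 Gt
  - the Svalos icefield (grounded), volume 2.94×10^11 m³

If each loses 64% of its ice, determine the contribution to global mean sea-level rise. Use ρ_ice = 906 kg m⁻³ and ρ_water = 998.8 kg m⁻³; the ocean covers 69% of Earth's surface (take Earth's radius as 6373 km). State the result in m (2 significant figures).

Ravund: 0.64 × 55.5 Gt = 3.552×10^13 kg; dividing by ρ_w = 998.8 kg m⁻³ gives 3.556×10^10 m³ of water.
Marith: 0.64 × 2.17×10^5 Gt = 1.389×10^17 kg; dividing by ρ_w = 998.8 kg m⁻³ gives 1.390×10^14 m³ of water.
Svalos: 0.64 × 2.94×10^11 m³ × (906/998.8) = 1.707×10^11 m³ of water.
Total added water ≈ 1.393×10^14 m³ over 3.52×10^14 m² → Δh = 0.395 m.

≈ 0.40 m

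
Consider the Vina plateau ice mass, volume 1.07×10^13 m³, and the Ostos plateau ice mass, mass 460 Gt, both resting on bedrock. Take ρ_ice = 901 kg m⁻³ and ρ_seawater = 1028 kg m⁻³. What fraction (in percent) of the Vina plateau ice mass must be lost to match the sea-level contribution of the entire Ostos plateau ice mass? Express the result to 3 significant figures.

≈ 4.77 %

Equal sea-level rise means equal mass of meltwater, i.e. equal mass of ice lost.
Ice mass of Ostos: 4.600×10^14 kg; ice mass of Vina: 9.641×10^15 kg.
Fraction required = 4.600×10^14 / 9.641×10^15 = 0.0477 → 4.77 %.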